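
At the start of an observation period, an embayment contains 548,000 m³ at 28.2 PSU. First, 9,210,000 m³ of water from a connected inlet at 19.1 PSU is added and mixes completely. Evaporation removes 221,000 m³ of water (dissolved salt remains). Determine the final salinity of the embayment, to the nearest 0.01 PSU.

20.07 PSU

After mixing: salt = 548,000×28.2 + 9,210,000×19.1 = 191,364,600; volume = 9,758,000 m³
After evaporation: salt unchanged = 191,364,600; volume = 9,758,000 − 221,000 = 9,537,000 m³
S = 191,364,600 / 9,537,000 = 20.0655 PSU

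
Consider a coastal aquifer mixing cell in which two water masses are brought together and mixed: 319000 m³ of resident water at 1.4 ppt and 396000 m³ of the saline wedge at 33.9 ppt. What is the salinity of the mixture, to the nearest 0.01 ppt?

Mass of salt is conserved:
salt = 319,000×1.4 + 396,000×33.9 = 446,600 + 13,424,400 = 13,871,000
volume = 319,000 + 396,000 = 715,000 m³
S = 13,871,000 / 715,000 = 19.4 ppt

19.40 ppt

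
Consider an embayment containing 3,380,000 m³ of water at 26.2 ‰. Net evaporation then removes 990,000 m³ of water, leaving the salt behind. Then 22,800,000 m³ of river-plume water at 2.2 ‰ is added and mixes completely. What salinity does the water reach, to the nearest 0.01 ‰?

5.51 ‰

After evaporation: salt = 3,380,000×26.2 = 88,556,000; volume = 3,380,000 − 990,000 = 2,390,000 m³
After mixing: salt = 88,556,000 + 22,800,000×2.2 = 138,716,000; volume = 2,390,000 + 22,800,000 = 25,190,000 m³
S = 138,716,000 / 25,190,000 = 5.5068 ‰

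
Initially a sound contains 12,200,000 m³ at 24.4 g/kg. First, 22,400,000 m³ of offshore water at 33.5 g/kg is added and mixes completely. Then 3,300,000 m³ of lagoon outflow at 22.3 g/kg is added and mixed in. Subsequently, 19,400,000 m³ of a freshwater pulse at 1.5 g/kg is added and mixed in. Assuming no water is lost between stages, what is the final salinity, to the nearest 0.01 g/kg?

Conserving salt mass:
Initial salt = 12,200,000×24.4 = 297,680,000
After stage 1: salt = 297,680,000 + 22,400,000×33.5 = 1,048,080,000; volume = 34,600,000 m³; S = 30.291 g/kg
After stage 2: salt = 1,048,080,000 + 3,300,000×22.3 = 1,121,670,000; volume = 37,900,000 m³; S = 29.596 g/kg
After stage 3: salt = 1,121,670,000 + 19,400,000×1.5 = 1,150,770,000; volume = 57,300,000 m³
S = 1,150,770,000 / 57,300,000 = 20.0832 g/kg

20.08 g/kg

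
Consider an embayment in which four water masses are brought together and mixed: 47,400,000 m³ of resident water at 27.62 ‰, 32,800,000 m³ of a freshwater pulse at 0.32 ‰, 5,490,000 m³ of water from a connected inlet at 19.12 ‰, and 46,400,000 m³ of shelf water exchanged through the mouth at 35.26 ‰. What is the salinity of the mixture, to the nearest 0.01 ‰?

23.17 ‰

Salt balance:
salt = 47,400,000×27.62 + 32,800,000×0.32 + 5,490,000×19.12 + 46,400,000×35.26 = 1,309,188,000 + 10,496,000 + 104,968,800 + 1,636,064,000 = 3,060,716,800
volume = 47,400,000 + 32,800,000 + 5,490,000 + 46,400,000 = 132,090,000 m³
S = 3,060,716,800 / 132,090,000 = 23.1714 ‰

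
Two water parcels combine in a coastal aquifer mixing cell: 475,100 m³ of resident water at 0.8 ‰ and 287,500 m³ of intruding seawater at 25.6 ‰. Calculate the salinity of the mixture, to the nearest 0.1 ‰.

10.1 ‰

Total salt / total volume:
salt = 475,100×0.8 + 287,500×25.6 = 380,080 + 7,360,000 = 7,740,080
volume = 475,100 + 287,500 = 762,600 m³
S = 7,740,080 / 762,600 = 10.15 ‰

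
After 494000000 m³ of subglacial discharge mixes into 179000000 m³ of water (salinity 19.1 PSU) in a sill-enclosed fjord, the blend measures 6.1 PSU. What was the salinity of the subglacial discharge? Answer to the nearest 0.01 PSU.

Salt balance: 179,000,000×19.1 + 494,000,000×S = 673,000,000×6.1
3,418,900,000 + 494,000,000·S = 4,105,300,000
S = (4,105,300,000 − 3,418,900,000) / 494,000,000 = 1.3895 PSU

1.39 PSU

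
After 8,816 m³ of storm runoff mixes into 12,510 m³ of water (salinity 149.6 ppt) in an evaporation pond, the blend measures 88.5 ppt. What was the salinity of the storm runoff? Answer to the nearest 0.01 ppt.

Salt balance: 12,510×149.6 + 8,816×S = 21,326×88.5
1,871,496 + 8,816·S = 1,887,351
S = (1,887,351 − 1,871,496) / 8,816 = 1.7984 ppt

1.80 ppt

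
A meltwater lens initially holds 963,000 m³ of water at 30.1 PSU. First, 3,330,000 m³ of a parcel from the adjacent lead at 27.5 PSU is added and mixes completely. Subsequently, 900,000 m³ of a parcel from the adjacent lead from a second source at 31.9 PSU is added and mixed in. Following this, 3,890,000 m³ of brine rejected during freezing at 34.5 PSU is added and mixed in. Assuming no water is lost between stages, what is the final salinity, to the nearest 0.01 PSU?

Total salt / total volume:
Initial salt = 963,000×30.1 = 28,986,300
After stage 1: salt = 28,986,300 + 3,330,000×27.5 = 120,561,300; volume = 4,293,000 m³; S = 28.083 PSU
After stage 2: salt = 120,561,300 + 900,000×31.9 = 149,271,300; volume = 5,193,000 m³; S = 28.745 PSU
After stage 3: salt = 149,271,300 + 3,890,000×34.5 = 283,476,300; volume = 9,083,000 m³
S = 283,476,300 / 9,083,000 = 31.2095 PSU

31.21 PSU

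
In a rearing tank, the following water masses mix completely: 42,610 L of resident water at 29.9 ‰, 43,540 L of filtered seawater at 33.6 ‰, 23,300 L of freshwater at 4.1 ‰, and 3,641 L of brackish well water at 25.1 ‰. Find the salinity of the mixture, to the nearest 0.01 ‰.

Weighted by volume,
salt = 42,610×29.9 + 43,540×33.6 + 23,300×4.1 + 3,641×25.1 = 1,274,039 + 1,462,944 + 95,530 + 91,389.1 = 2,923,902.1
volume = 42,610 + 43,540 + 23,300 + 3,641 = 113,091 L
S = 2,923,902.1 / 113,091 = 25.8544 ‰

25.85 ‰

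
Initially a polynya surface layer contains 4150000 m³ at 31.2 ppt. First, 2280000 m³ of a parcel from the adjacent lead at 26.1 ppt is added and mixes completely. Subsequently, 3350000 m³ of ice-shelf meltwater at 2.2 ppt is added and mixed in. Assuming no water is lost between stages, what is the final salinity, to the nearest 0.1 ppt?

20.1 ppt

Mass of salt is conserved:
Initial salt = 4,150,000×31.2 = 129,480,000
After stage 1: salt = 129,480,000 + 2,280,000×26.1 = 188,988,000; volume = 6,430,000 m³; S = 29.392 ppt
After stage 2: salt = 188,988,000 + 3,350,000×2.2 = 196,358,000; volume = 9,780,000 m³
S = 196,358,000 / 9,780,000 = 20.0775 ppt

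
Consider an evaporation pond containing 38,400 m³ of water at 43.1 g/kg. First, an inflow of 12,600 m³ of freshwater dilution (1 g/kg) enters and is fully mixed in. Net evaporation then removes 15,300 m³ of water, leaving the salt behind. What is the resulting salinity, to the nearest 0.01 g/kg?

After mixing: salt = 38,400×43.1 + 12,600×1 = 1,667,640; volume = 51,000 m³
After evaporation: salt unchanged = 1,667,640; volume = 51,000 − 15,300 = 35,700 m³
S = 1,667,640 / 35,700 = 46.7126 g/kg

46.71 g/kg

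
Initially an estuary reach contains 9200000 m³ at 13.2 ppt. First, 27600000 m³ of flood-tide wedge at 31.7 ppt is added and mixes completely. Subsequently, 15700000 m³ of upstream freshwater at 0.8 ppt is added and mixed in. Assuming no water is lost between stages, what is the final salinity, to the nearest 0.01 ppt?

19.22 ppt

Total salt / total volume:
Initial salt = 9,200,000×13.2 = 121,440,000
After stage 1: salt = 121,440,000 + 27,600,000×31.7 = 996,360,000; volume = 36,800,000 m³; S = 27.075 ppt
After stage 2: salt = 996,360,000 + 15,700,000×0.8 = 1,008,920,000; volume = 52,500,000 m³
S = 1,008,920,000 / 52,500,000 = 19.2175 ppt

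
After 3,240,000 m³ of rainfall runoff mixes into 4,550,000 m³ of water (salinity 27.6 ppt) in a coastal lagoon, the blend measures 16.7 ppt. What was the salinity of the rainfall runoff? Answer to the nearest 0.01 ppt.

1.39 ppt

Salt balance: 4,550,000×27.6 + 3,240,000×S = 7,790,000×16.7
125,580,000 + 3,240,000·S = 130,093,000
S = (130,093,000 − 125,580,000) / 3,240,000 = 1.3929 ppt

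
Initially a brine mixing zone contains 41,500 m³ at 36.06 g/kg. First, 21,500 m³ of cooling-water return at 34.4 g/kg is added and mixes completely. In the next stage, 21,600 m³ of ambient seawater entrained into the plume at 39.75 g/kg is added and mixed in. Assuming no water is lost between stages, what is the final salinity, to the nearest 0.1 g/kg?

36.6 g/kg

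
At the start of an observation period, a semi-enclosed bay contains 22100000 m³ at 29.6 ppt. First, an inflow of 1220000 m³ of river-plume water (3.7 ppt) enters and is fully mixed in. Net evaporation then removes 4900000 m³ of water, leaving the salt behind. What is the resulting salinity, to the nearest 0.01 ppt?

After mixing: salt = 22,100,000×29.6 + 1,220,000×3.7 = 658,674,000; volume = 23,320,000 m³
After evaporation: salt unchanged = 658,674,000; volume = 23,320,000 − 4,900,000 = 18,420,000 m³
S = 658,674,000 / 18,420,000 = 35.7586 ppt

35.76 ppt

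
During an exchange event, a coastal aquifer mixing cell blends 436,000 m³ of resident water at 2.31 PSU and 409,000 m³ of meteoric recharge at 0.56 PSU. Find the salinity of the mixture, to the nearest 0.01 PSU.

1.46 PSU

By conservation of dissolved salt,
salt = 436,000×2.31 + 409,000×0.56 = 1,007,160 + 229,040 = 1,236,200
volume = 436,000 + 409,000 = 845,000 m³
S = 1,236,200 / 845,000 = 1.463 PSU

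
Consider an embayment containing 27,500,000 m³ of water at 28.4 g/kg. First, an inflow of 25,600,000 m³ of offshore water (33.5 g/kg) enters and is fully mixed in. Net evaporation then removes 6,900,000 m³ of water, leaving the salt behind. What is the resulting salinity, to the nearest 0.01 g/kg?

35.47 g/kg

After mixing: salt = 27,500,000×28.4 + 25,600,000×33.5 = 1,638,600,000; volume = 53,100,000 m³
After evaporation: salt unchanged = 1,638,600,000; volume = 53,100,000 − 6,900,000 = 46,200,000 m³
S = 1,638,600,000 / 46,200,000 = 35.4675 g/kg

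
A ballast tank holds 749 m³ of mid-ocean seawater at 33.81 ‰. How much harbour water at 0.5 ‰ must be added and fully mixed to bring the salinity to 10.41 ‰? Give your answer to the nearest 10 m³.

1770 m³

Salt balance: 749×33.81 + V×0.5 = (749+V)×10.41
25,323.69 + 0.5V = 7,797.09 + 10.41V
17,526.6 = 9.91V
V = 1,768.58 m³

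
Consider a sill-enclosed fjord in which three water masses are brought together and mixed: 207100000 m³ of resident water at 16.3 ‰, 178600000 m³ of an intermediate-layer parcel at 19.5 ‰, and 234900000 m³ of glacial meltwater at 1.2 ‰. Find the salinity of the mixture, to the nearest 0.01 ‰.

11.51 ‰

Mass of salt is conserved:
salt = 207,100,000×16.3 + 178,600,000×19.5 + 234,900,000×1.2 = 3,375,730,000 + 3,482,700,000 + 281,880,000 = 7,140,310,000
volume = 207,100,000 + 178,600,000 + 234,900,000 = 620,600,000 m³
S = 7,140,310,000 / 620,600,000 = 11.5055 ‰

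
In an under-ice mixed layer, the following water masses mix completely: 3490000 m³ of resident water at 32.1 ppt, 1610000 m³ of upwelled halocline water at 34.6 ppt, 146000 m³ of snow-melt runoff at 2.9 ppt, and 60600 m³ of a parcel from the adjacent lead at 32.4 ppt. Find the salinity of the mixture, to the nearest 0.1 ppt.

32.1 ppt

Mass of salt is conserved:
salt = 3,490,000×32.1 + 1,610,000×34.6 + 146,000×2.9 + 60,600×32.4 = 112,029,000 + 55,706,000 + 423,400 + 1,963,440 = 170,121,840
volume = 3,490,000 + 1,610,000 + 146,000 + 60,600 = 5,306,600 m³
S = 170,121,840 / 5,306,600 = 32.059 ppt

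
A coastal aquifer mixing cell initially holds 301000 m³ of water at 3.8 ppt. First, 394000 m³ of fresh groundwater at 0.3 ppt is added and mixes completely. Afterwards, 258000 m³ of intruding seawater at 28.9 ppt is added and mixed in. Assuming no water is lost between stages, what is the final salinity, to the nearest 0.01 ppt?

Total salt / total volume:
Initial salt = 301,000×3.8 = 1,143,800
After stage 1: salt = 1,143,800 + 394,000×0.3 = 1,262,000; volume = 695,000 m³; S = 1.816 ppt
After stage 2: salt = 1,262,000 + 258,000×28.9 = 8,718,200; volume = 953,000 m³
S = 8,718,200 / 953,000 = 9.1482 ppt

9.15 ppt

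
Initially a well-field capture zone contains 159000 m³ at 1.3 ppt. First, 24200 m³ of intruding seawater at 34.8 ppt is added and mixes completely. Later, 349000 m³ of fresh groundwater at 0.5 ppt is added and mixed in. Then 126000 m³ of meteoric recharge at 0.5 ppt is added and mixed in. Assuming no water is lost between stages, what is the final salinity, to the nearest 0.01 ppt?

Mass of salt is conserved:
Initial salt = 159,000×1.3 = 206,700
After stage 1: salt = 206,700 + 24,200×34.8 = 1,048,860; volume = 183,200 m³; S = 5.725 ppt
After stage 2: salt = 1,048,860 + 349,000×0.5 = 1,223,360; volume = 532,200 m³; S = 2.299 ppt
After stage 3: salt = 1,223,360 + 126,000×0.5 = 1,286,360; volume = 658,200 m³
S = 1,286,360 / 658,200 = 1.9544 ppt

1.95 ppt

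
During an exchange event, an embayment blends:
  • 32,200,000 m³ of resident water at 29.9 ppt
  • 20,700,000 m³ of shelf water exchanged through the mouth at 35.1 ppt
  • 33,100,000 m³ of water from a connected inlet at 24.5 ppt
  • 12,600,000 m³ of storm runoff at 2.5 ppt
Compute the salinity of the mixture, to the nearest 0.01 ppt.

25.68 ppt

Mass of salt is conserved:
salt = 32,200,000×29.9 + 20,700,000×35.1 + 33,100,000×24.5 + 12,600,000×2.5 = 962,780,000 + 726,570,000 + 810,950,000 + 31,500,000 = 2,531,800,000
volume = 32,200,000 + 20,700,000 + 33,100,000 + 12,600,000 = 98,600,000 m³
S = 2,531,800,000 / 98,600,000 = 25.6775 ppt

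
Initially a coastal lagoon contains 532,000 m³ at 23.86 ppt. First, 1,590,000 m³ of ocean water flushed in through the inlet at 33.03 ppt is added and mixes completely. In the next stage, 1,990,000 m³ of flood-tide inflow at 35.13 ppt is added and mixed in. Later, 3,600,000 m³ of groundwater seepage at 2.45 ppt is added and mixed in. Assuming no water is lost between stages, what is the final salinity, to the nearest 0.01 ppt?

Total salt / total volume:
Initial salt = 532,000×23.86 = 12,693,520
After stage 1: salt = 12,693,520 + 1,590,000×33.03 = 65,211,220; volume = 2,122,000 m³; S = 30.731 ppt
After stage 2: salt = 65,211,220 + 1,990,000×35.13 = 135,119,920; volume = 4,112,000 m³; S = 32.86 ppt
After stage 3: salt = 135,119,920 + 3,600,000×2.45 = 143,939,920; volume = 7,712,000 m³
S = 143,939,920 / 7,712,000 = 18.6644 ppt

18.66 ppt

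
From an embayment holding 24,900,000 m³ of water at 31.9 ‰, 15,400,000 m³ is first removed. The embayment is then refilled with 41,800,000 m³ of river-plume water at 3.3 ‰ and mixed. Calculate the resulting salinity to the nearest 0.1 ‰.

8.6 ‰

Remaining after removal: 9,500,000 m³ at 31.9 ‰ (salt = 303,050,000)
After addition: salt = 303,050,000 + 41,800,000×3.3 = 440,990,000; volume = 51,300,000 m³
S = 440,990,000 / 51,300,000 = 8.5963 ‰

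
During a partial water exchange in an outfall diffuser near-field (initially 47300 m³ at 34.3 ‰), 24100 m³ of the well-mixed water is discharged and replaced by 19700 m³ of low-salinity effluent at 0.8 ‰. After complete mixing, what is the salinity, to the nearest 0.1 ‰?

18.9 ‰

Remaining after removal: 23,200 m³ at 34.3 ‰ (salt = 795,760)
After addition: salt = 795,760 + 19,700×0.8 = 811,520; volume = 42,900 m³
S = 811,520 / 42,900 = 18.9166 ‰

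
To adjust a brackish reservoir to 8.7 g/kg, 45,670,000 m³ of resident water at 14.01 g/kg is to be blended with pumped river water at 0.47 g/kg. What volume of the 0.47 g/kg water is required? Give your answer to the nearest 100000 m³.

29500000 m³

Salt balance: 45,670,000×14.01 + V×0.47 = (45,670,000+V)×8.7
639,836,700 + 0.47V = 397,329,000 + 8.7V
242,507,700 = 8.23V
V = 29,466,306.2 m³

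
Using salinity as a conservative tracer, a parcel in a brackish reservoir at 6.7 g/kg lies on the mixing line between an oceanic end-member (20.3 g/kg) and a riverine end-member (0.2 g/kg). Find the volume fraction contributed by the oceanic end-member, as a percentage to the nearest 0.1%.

Let g be the oceanic fraction. Salt balance per unit volume:
g×20.3 + (1−g)×0.2 = 6.7
g = (6.7 − 0.2) / (20.3 − 0.2) = 6.5/20.1 = 0.3234

32.3%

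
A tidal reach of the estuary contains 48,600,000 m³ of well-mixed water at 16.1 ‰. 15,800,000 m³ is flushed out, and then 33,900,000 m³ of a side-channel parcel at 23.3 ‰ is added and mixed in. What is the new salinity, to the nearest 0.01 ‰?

19.76 ‰

Remaining after removal: 32,800,000 m³ at 16.1 ‰ (salt = 528,080,000)
After addition: salt = 528,080,000 + 33,900,000×23.3 = 1,317,950,000; volume = 66,700,000 m³
S = 1,317,950,000 / 66,700,000 = 19.7594 ‰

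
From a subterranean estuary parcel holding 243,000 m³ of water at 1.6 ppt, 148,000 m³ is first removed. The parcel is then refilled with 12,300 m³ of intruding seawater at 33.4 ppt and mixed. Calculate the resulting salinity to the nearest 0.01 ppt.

5.25 ppt

Remaining after removal: 95,000 m³ at 1.6 ppt (salt = 152,000)
After addition: salt = 152,000 + 12,300×33.4 = 562,820; volume = 107,300 m³
S = 562,820 / 107,300 = 5.2453 ppt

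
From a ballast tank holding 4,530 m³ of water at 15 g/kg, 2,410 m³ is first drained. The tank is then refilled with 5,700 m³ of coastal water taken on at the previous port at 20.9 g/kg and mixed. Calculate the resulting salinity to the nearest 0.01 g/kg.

Remaining after removal: 2,120 m³ at 15 g/kg (salt = 31,800)
After addition: salt = 31,800 + 5,700×20.9 = 150,930; volume = 7,820 m³
S = 150,930 / 7,820 = 19.3005 g/kg

19.30 g/kg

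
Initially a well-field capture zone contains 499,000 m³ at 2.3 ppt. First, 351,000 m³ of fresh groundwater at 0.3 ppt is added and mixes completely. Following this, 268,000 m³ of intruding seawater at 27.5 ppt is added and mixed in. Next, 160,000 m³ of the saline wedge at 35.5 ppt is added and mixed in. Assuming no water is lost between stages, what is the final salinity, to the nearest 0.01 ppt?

11.19 ppt

Salt balance:
Initial salt = 499,000×2.3 = 1,147,700
After stage 1: salt = 1,147,700 + 351,000×0.3 = 1,253,000; volume = 850,000 m³; S = 1.474 ppt
After stage 2: salt = 1,253,000 + 268,000×27.5 = 8,623,000; volume = 1,118,000 m³; S = 7.713 ppt
After stage 3: salt = 8,623,000 + 160,000×35.5 = 14,303,000; volume = 1,278,000 m³
S = 14,303,000 / 1,278,000 = 11.1917 ppt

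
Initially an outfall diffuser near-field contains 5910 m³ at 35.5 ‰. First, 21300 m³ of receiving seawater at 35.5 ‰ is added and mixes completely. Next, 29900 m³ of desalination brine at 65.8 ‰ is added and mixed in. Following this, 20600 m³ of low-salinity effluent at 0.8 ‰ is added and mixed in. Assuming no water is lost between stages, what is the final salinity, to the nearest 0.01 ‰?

37.96 ‰

By conservation of dissolved salt,
Initial salt = 5,910×35.5 = 209,805
After stage 1: salt = 209,805 + 21,300×35.5 = 965,955; volume = 27,210 m³; S = 35.5 ‰
After stage 2: salt = 965,955 + 29,900×65.8 = 2,933,375; volume = 57,110 m³; S = 51.364 ‰
After stage 3: salt = 2,933,375 + 20,600×0.8 = 2,949,855; volume = 77,710 m³
S = 2,949,855 / 77,710 = 37.9598 ‰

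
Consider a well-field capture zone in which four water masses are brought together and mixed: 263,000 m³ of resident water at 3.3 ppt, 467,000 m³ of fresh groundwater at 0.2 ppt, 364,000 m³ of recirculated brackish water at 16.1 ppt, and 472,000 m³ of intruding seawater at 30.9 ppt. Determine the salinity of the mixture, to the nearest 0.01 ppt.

13.67 ppt

Mass of salt is conserved:
salt = 263,000×3.3 + 467,000×0.2 + 364,000×16.1 + 472,000×30.9 = 867,900 + 93,400 + 5,860,400 + 14,584,800 = 21,406,500
volume = 263,000 + 467,000 + 364,000 + 472,000 = 1,566,000 m³
S = 21,406,500 / 1,566,000 = 13.6695 ppt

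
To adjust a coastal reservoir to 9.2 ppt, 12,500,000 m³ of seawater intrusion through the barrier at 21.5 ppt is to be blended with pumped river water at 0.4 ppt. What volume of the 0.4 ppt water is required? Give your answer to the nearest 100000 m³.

17500000 m³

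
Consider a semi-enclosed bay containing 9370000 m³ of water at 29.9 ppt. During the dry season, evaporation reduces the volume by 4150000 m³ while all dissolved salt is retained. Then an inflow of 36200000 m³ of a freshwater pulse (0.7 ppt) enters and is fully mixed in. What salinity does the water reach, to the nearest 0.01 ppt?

After evaporation: salt = 9,370,000×29.9 = 280,163,000; volume = 9,370,000 − 4,150,000 = 5,220,000 m³
After mixing: salt = 280,163,000 + 36,200,000×0.7 = 305,503,000; volume = 5,220,000 + 36,200,000 = 41,420,000 m³
S = 305,503,000 / 41,420,000 = 7.3757 ppt

7.38 ppt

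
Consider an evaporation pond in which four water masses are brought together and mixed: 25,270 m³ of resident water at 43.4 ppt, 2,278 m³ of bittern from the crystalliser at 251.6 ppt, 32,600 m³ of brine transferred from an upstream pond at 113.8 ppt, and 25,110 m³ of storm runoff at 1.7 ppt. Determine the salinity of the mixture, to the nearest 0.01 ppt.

Conserving salt mass:
salt = 25,270×43.4 + 2,278×251.6 + 32,600×113.8 + 25,110×1.7 = 1,096,718 + 573,144.8 + 3,709,880 + 42,687 = 5,422,429.8
volume = 25,270 + 2,278 + 32,600 + 25,110 = 85,258 m³
S = 5,422,429.8 / 85,258 = 63.6002 ppt

63.60 ppt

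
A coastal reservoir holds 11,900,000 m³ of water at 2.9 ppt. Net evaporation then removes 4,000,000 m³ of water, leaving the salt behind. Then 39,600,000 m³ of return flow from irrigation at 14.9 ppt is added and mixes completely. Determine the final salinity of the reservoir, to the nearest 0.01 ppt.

13.15 ppt

After evaporation: salt = 11,900,000×2.9 = 34,510,000; volume = 11,900,000 − 4,000,000 = 7,900,000 m³
After mixing: salt = 34,510,000 + 39,600,000×14.9 = 624,550,000; volume = 7,900,000 + 39,600,000 = 47,500,000 m³
S = 624,550,000 / 47,500,000 = 13.1484 ppt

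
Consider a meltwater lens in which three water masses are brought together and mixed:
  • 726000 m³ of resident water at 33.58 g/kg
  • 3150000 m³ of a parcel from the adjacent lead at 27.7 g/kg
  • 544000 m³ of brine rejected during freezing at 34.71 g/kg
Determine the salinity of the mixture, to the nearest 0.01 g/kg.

29.53 g/kg

Weighted by volume,
salt = 726,000×33.58 + 3,150,000×27.7 + 544,000×34.71 = 24,379,080 + 87,255,000 + 18,882,240 = 130,516,320
volume = 726,000 + 3,150,000 + 544,000 = 4,420,000 m³
S = 130,516,320 / 4,420,000 = 29.5286 g/kg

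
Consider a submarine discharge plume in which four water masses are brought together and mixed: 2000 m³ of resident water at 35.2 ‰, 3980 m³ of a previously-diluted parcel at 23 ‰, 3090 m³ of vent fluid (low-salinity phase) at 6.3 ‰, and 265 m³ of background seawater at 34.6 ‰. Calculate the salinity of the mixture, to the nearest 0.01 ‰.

20.42 ‰

By conservation of dissolved salt,
salt = 2,000×35.2 + 3,980×23 + 3,090×6.3 + 265×34.6 = 70,400 + 91,540 + 19,467 + 9,169 = 190,576
volume = 2,000 + 3,980 + 3,090 + 265 = 9,335 m³
S = 190,576 / 9,335 = 20.4152 ‰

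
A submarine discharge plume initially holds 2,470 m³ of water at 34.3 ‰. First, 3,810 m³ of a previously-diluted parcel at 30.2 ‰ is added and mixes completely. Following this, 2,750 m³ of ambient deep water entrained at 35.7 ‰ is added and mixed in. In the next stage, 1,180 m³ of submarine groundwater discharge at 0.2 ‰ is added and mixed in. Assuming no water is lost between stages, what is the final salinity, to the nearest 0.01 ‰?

29.21 ‰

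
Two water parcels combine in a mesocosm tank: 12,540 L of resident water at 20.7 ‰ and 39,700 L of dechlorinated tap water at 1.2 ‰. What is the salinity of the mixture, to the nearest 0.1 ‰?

5.9 ‰

Salt balance:
salt = 12,540×20.7 + 39,700×1.2 = 259,578 + 47,640 = 307,218
volume = 12,540 + 39,700 = 52,240 L
S = 307,218 / 52,240 = 5.881 ‰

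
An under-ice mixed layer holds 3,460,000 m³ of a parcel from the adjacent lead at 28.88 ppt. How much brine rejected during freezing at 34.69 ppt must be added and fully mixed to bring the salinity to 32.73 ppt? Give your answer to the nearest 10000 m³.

6800000 m³

Salt balance: 3,460,000×28.88 + V×34.69 = (3,460,000+V)×32.73
99,924,800 + 34.69V = 113,245,800 + 32.73V
13,321,000 = 1.96V
V = 6,796,428.57 m³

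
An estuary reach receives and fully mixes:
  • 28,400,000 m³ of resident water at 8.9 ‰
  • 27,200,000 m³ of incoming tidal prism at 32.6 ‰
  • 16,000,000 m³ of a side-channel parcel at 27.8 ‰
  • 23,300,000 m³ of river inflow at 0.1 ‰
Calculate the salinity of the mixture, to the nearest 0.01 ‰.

Conserving salt mass:
salt = 28,400,000×8.9 + 27,200,000×32.6 + 16,000,000×27.8 + 23,300,000×0.1 = 252,760,000 + 886,720,000 + 444,800,000 + 2,330,000 = 1,586,610,000
volume = 28,400,000 + 27,200,000 + 16,000,000 + 23,300,000 = 94,900,000 m³
S = 1,586,610,000 / 94,900,000 = 16.7188 ‰

16.72 ‰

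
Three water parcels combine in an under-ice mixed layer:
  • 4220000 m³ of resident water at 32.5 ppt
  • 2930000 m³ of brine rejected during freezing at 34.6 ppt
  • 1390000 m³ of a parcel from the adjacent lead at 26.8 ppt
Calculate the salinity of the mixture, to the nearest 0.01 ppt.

Total salt / total volume:
salt = 4,220,000×32.5 + 2,930,000×34.6 + 1,390,000×26.8 = 137,150,000 + 101,378,000 + 37,252,000 = 275,780,000
volume = 4,220,000 + 2,930,000 + 1,390,000 = 8,540,000 m³
S = 275,780,000 / 8,540,000 = 32.2927 ppt

32.29 ppt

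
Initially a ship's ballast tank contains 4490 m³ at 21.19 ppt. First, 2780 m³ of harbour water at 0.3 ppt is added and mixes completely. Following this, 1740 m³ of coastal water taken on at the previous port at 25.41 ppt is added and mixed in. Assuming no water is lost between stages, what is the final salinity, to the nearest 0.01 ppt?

15.56 ppt

Salt balance:
Initial salt = 4,490×21.19 = 95,143.1
After stage 1: salt = 95,143.1 + 2,780×0.3 = 95,977.1; volume = 7,270 m³; S = 13.202 ppt
After stage 2: salt = 95,977.1 + 1,740×25.41 = 140,190.5; volume = 9,010 m³
S = 140,190.5 / 9,010 = 15.5594 ppt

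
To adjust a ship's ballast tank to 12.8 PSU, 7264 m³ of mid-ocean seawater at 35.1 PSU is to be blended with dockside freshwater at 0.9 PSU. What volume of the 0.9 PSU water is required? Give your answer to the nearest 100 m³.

Salt balance: 7,264×35.1 + V×0.9 = (7,264+V)×12.8
254,966.4 + 0.9V = 92,979.2 + 12.8V
161,987.2 = 11.9V
V = 13,612.37 m³

13600 m³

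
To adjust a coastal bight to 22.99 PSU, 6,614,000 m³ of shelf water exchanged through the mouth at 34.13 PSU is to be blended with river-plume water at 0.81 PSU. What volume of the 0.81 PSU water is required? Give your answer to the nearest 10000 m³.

3320000 m³

Salt balance: 6,614,000×34.13 + V×0.81 = (6,614,000+V)×22.99
225,735,820 + 0.81V = 152,055,860 + 22.99V
73,679,960 = 22.18V
V = 3,321,909.83 m³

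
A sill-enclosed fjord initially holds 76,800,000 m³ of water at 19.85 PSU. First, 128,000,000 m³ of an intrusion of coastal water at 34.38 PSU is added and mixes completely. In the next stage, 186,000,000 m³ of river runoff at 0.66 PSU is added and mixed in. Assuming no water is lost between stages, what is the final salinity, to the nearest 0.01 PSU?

15.48 PSU

Mass of salt is conserved:
Initial salt = 76,800,000×19.85 = 1,524,480,000
After stage 1: salt = 1,524,480,000 + 128,000,000×34.38 = 5,925,120,000; volume = 204,800,000 m³; S = 28.931 PSU
After stage 2: salt = 5,925,120,000 + 186,000,000×0.66 = 6,047,880,000; volume = 390,800,000 m³
S = 6,047,880,000 / 390,800,000 = 15.4756 PSU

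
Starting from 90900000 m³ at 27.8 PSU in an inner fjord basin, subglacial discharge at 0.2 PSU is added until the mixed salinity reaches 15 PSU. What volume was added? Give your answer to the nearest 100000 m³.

78600000 m³

Salt balance: 90,900,000×27.8 + V×0.2 = (90,900,000+V)×15
2,527,020,000 + 0.2V = 1,363,500,000 + 15V
1,163,520,000 = 14.8V
V = 78,616,216.22 m³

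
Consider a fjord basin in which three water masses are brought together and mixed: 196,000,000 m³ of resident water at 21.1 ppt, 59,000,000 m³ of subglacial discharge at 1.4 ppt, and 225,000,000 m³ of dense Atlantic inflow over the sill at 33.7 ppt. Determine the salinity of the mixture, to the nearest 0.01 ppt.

24.58 ppt

Total salt / total volume:
salt = 196,000,000×21.1 + 59,000,000×1.4 + 225,000,000×33.7 = 4,135,600,000 + 82,600,000 + 7,582,500,000 = 11,800,700,000
volume = 196,000,000 + 59,000,000 + 225,000,000 = 480,000,000 m³
S = 11,800,700,000 / 480,000,000 = 24.5848 ppt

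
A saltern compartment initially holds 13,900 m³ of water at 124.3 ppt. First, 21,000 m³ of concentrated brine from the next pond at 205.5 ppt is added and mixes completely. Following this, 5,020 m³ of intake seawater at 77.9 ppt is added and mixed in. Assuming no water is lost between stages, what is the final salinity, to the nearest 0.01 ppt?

161.18 ppt

Total salt / total volume:
Initial salt = 13,900×124.3 = 1,727,770
After stage 1: salt = 1,727,770 + 21,000×205.5 = 6,043,270; volume = 34,900 m³; S = 173.16 ppt
After stage 2: salt = 6,043,270 + 5,020×77.9 = 6,434,328; volume = 39,920 m³
S = 6,434,328 / 39,920 = 161.1806 ppt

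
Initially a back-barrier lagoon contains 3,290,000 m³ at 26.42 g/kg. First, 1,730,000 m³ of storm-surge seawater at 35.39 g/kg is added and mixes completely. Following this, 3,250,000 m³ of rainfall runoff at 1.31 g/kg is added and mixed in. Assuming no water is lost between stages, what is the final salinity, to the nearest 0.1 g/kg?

Mass of salt is conserved:
Initial salt = 3,290,000×26.42 = 86,921,800
After stage 1: salt = 86,921,800 + 1,730,000×35.39 = 148,146,500; volume = 5,020,000 m³; S = 29.511 g/kg
After stage 2: salt = 148,146,500 + 3,250,000×1.31 = 152,404,000; volume = 8,270,000 m³
S = 152,404,000 / 8,270,000 = 18.4285 g/kg

18.4 g/kg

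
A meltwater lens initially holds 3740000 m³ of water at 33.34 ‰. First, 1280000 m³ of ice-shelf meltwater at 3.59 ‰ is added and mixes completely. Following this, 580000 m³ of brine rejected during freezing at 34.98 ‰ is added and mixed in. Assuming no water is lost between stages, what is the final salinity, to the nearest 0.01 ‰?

26.71 ‰

Salt balance:
Initial salt = 3,740,000×33.34 = 124,691,600
After stage 1: salt = 124,691,600 + 1,280,000×3.59 = 129,286,800; volume = 5,020,000 m³; S = 25.754 ‰
After stage 2: salt = 129,286,800 + 580,000×34.98 = 149,575,200; volume = 5,600,000 m³
S = 149,575,200 / 5,600,000 = 26.7099 ‰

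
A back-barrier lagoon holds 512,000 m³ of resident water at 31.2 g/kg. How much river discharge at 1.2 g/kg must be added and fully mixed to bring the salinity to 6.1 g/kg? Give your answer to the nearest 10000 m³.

Salt balance: 512,000×31.2 + V×1.2 = (512,000+V)×6.1
15,974,400 + 1.2V = 3,123,200 + 6.1V
12,851,200 = 4.9V
V = 2,622,693.88 m³

2620000 m³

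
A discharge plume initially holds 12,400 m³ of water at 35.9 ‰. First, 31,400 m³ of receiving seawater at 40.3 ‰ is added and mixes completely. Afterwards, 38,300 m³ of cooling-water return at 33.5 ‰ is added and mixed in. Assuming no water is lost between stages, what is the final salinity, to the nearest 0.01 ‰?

Salt balance:
Initial salt = 12,400×35.9 = 445,160
After stage 1: salt = 445,160 + 31,400×40.3 = 1,710,580; volume = 43,800 m³; S = 39.054 ‰
After stage 2: salt = 1,710,580 + 38,300×33.5 = 2,993,630; volume = 82,100 m³
S = 2,993,630 / 82,100 = 36.4632 ‰

36.46 ‰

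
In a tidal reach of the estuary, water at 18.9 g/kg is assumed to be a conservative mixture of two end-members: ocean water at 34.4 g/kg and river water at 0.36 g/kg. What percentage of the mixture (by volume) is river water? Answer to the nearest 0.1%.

Let f be the freshwater fraction. Salt balance per unit volume:
f×0.36 + (1−f)×34.4 = 18.9
f = (34.4 − 18.9) / (34.4 − 0.36) = 15.5/34.04 = 0.4553

45.5%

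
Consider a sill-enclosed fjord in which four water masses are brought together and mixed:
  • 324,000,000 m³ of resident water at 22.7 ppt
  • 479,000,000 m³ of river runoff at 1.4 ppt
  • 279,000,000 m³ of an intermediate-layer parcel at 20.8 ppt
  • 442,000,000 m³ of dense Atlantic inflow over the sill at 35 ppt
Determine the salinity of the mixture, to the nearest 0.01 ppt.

Weighted by volume,
salt = 324,000,000×22.7 + 479,000,000×1.4 + 279,000,000×20.8 + 442,000,000×35 = 7,354,800,000 + 670,600,000 + 5,803,200,000 + 15,470,000,000 = 29,298,600,000
volume = 324,000,000 + 479,000,000 + 279,000,000 + 442,000,000 = 1,524,000,000 m³
S = 29,298,600,000 / 1,524,000,000 = 19.2248 ppt

19.22 ppt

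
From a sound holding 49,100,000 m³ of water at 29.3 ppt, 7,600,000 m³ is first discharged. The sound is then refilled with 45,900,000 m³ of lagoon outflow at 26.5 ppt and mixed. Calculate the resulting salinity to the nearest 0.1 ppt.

27.8 ppt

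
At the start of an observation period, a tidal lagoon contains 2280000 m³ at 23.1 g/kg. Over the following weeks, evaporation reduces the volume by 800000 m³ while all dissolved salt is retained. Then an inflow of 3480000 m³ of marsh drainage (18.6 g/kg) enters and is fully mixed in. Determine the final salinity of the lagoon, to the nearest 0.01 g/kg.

After evaporation: salt = 2,280,000×23.1 = 52,668,000; volume = 2,280,000 − 800,000 = 1,480,000 m³
After mixing: salt = 52,668,000 + 3,480,000×18.6 = 117,396,000; volume = 1,480,000 + 3,480,000 = 4,960,000 m³
S = 117,396,000 / 4,960,000 = 23.6685 g/kg

23.67 g/kg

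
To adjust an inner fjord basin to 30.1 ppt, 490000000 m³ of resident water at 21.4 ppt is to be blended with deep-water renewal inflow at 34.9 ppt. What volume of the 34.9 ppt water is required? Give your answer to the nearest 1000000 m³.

Salt balance: 490,000,000×21.4 + V×34.9 = (490,000,000+V)×30.1
10,486,000,000 + 34.9V = 14,749,000,000 + 30.1V
4,263,000,000 = 4.8V
V = 888,125,000 m³

888000000 m³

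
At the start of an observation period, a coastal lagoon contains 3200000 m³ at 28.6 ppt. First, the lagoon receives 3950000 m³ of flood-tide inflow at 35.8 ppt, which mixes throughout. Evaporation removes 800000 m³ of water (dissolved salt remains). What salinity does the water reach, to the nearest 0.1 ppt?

36.7 ppt

After mixing: salt = 3,200,000×28.6 + 3,950,000×35.8 = 232,930,000; volume = 7,150,000 m³
After evaporation: salt unchanged = 232,930,000; volume = 7,150,000 − 800,000 = 6,350,000 m³
S = 232,930,000 / 6,350,000 = 36.6819 ppt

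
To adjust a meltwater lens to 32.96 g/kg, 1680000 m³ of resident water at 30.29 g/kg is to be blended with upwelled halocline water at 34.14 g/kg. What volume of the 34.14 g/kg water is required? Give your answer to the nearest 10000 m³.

Salt balance: 1,680,000×30.29 + V×34.14 = (1,680,000+V)×32.96
50,887,200 + 34.14V = 55,372,800 + 32.96V
4,485,600 = 1.18V
V = 3,801,355.93 m³

3800000 m³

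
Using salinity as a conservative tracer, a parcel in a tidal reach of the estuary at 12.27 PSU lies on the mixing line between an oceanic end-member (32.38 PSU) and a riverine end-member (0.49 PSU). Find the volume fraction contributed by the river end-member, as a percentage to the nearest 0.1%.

Let f be the freshwater fraction. Salt balance per unit volume:
f×0.49 + (1−f)×32.38 = 12.27
f = (32.38 − 12.27) / (32.38 − 0.49) = 20.11/31.89 = 0.6306

63.1%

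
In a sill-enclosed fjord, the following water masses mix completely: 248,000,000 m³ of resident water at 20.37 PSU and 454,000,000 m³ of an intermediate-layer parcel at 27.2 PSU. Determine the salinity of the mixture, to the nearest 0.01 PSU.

By conservation of dissolved salt,
salt = 248,000,000×20.37 + 454,000,000×27.2 = 5,051,760,000 + 12,348,800,000 = 17,400,560,000
volume = 248,000,000 + 454,000,000 = 702,000,000 m³
S = 17,400,560,000 / 702,000,000 = 24.7871 PSU

24.79 PSU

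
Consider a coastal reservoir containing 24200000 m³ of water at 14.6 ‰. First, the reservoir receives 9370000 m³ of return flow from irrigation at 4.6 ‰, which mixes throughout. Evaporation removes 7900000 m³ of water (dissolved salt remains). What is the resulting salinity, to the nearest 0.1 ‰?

15.4 ‰

After mixing: salt = 24,200,000×14.6 + 9,370,000×4.6 = 396,422,000; volume = 33,570,000 m³
After evaporation: salt unchanged = 396,422,000; volume = 33,570,000 − 7,900,000 = 25,670,000 m³
S = 396,422,000 / 25,670,000 = 15.443 ‰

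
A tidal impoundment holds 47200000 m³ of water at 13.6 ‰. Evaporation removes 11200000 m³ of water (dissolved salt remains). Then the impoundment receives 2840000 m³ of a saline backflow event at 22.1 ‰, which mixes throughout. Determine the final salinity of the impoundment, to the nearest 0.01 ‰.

18.14 ‰

After evaporation: salt = 47,200,000×13.6 = 641,920,000; volume = 47,200,000 − 11,200,000 = 36,000,000 m³
After mixing: salt = 641,920,000 + 2,840,000×22.1 = 704,684,000; volume = 36,000,000 + 2,840,000 = 38,840,000 m³
S = 704,684,000 / 38,840,000 = 18.1433 ‰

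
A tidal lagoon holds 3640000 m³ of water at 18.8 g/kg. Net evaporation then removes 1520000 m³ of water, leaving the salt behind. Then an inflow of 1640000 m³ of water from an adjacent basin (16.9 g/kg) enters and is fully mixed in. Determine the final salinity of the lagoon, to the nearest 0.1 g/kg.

25.6 g/kg

After evaporation: salt = 3,640,000×18.8 = 68,432,000; volume = 3,640,000 − 1,520,000 = 2,120,000 m³
After mixing: salt = 68,432,000 + 1,640,000×16.9 = 96,148,000; volume = 2,120,000 + 1,640,000 = 3,760,000 m³
S = 96,148,000 / 3,760,000 = 25.5713 g/kg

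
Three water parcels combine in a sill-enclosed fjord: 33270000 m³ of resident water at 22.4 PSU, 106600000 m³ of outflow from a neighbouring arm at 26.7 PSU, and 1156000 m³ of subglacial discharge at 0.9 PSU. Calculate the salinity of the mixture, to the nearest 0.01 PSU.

Conserving salt mass:
salt = 33,270,000×22.4 + 106,600,000×26.7 + 1,156,000×0.9 = 745,248,000 + 2,846,220,000 + 1,040,400 = 3,592,508,400
volume = 33,270,000 + 106,600,000 + 1,156,000 = 141,026,000 m³
S = 3,592,508,400 / 141,026,000 = 25.4741 PSU

25.47 PSU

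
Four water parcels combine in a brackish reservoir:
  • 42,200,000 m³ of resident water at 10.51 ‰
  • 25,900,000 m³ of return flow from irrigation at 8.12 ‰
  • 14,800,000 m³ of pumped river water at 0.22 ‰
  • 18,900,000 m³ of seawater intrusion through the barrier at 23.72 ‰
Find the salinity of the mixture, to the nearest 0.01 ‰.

10.86 ‰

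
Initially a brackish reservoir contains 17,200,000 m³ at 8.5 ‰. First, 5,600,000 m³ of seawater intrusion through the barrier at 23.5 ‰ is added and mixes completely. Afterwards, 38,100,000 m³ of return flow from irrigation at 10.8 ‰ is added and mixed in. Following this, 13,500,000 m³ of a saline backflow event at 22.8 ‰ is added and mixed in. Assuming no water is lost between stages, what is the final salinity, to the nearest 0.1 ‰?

13.4 ‰

Weighted by volume,
Initial salt = 17,200,000×8.5 = 146,200,000
After stage 1: salt = 146,200,000 + 5,600,000×23.5 = 277,800,000; volume = 22,800,000 m³; S = 12.184 ‰
After stage 2: salt = 277,800,000 + 38,100,000×10.8 = 689,280,000; volume = 60,900,000 m³; S = 11.318 ‰
After stage 3: salt = 689,280,000 + 13,500,000×22.8 = 997,080,000; volume = 74,400,000 m³
S = 997,080,000 / 74,400,000 = 13.4016 ‰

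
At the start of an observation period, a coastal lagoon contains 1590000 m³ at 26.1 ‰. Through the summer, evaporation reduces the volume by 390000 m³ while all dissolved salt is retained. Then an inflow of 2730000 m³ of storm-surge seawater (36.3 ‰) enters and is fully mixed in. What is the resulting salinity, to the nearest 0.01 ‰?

After evaporation: salt = 1,590,000×26.1 = 41,499,000; volume = 1,590,000 − 390,000 = 1,200,000 m³
After mixing: salt = 41,499,000 + 2,730,000×36.3 = 140,598,000; volume = 1,200,000 + 2,730,000 = 3,930,000 m³
S = 140,598,000 / 3,930,000 = 35.7756 ‰

35.78 ‰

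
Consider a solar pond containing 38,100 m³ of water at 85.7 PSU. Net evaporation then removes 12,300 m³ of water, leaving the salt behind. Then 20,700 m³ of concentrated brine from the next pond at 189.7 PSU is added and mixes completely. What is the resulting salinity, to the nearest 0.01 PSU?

After evaporation: salt = 38,100×85.7 = 3,265,170; volume = 38,100 − 12,300 = 25,800 m³
After mixing: salt = 3,265,170 + 20,700×189.7 = 7,191,960; volume = 25,800 + 20,700 = 46,500 m³
S = 7,191,960 / 46,500 = 154.6658 PSU

154.67 PSU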